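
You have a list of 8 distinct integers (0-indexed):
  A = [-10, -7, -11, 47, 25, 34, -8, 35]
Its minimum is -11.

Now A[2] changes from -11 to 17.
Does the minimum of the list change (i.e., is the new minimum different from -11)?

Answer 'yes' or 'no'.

Old min = -11
Change: A[2] -11 -> 17
Changed element was the min; new min must be rechecked.
New min = -10; changed? yes

Answer: yes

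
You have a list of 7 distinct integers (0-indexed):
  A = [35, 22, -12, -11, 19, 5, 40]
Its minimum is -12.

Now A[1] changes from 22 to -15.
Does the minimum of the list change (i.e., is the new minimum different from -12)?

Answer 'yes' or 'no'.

Old min = -12
Change: A[1] 22 -> -15
Changed element was NOT the min; min changes only if -15 < -12.
New min = -15; changed? yes

Answer: yes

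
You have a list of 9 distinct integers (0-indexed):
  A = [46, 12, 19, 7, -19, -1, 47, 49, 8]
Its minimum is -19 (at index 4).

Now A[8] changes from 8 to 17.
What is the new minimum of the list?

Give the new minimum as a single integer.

Answer: -19

Derivation:
Old min = -19 (at index 4)
Change: A[8] 8 -> 17
Changed element was NOT the old min.
  New min = min(old_min, new_val) = min(-19, 17) = -19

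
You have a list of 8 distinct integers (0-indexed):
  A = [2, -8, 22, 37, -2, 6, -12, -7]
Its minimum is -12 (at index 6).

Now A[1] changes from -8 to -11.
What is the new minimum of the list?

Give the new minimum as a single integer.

Old min = -12 (at index 6)
Change: A[1] -8 -> -11
Changed element was NOT the old min.
  New min = min(old_min, new_val) = min(-12, -11) = -12

Answer: -12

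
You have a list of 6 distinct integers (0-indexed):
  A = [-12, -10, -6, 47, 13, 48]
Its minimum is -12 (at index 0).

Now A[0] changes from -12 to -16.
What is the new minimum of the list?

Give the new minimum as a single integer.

Answer: -16

Derivation:
Old min = -12 (at index 0)
Change: A[0] -12 -> -16
Changed element WAS the min. Need to check: is -16 still <= all others?
  Min of remaining elements: -10
  New min = min(-16, -10) = -16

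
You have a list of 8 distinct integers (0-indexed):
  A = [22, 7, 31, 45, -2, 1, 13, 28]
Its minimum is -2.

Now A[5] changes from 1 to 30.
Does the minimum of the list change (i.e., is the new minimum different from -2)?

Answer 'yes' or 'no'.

Old min = -2
Change: A[5] 1 -> 30
Changed element was NOT the min; min changes only if 30 < -2.
New min = -2; changed? no

Answer: no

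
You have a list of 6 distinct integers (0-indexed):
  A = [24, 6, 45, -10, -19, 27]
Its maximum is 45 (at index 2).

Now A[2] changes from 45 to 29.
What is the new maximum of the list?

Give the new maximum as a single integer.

Answer: 29

Derivation:
Old max = 45 (at index 2)
Change: A[2] 45 -> 29
Changed element WAS the max -> may need rescan.
  Max of remaining elements: 27
  New max = max(29, 27) = 29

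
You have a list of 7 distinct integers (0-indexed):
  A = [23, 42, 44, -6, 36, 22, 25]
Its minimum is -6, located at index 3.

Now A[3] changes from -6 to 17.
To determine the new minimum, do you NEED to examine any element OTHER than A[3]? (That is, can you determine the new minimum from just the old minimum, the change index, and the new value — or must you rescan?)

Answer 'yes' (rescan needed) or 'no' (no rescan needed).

Old min = -6 at index 3
Change at index 3: -6 -> 17
Index 3 WAS the min and new value 17 > old min -6. Must rescan other elements to find the new min.
Needs rescan: yes

Answer: yes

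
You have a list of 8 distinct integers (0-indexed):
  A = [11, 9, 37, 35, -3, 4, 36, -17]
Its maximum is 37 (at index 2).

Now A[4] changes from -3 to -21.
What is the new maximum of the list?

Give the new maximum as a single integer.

Answer: 37

Derivation:
Old max = 37 (at index 2)
Change: A[4] -3 -> -21
Changed element was NOT the old max.
  New max = max(old_max, new_val) = max(37, -21) = 37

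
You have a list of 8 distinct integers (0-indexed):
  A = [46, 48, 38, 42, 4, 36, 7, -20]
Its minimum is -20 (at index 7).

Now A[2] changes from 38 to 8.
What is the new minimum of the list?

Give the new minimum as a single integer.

Old min = -20 (at index 7)
Change: A[2] 38 -> 8
Changed element was NOT the old min.
  New min = min(old_min, new_val) = min(-20, 8) = -20

Answer: -20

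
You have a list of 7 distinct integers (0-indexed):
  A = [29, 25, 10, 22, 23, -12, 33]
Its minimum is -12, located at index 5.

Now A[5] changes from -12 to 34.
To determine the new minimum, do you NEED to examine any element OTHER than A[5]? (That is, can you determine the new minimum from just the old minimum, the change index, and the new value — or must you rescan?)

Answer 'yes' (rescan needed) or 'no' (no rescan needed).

Old min = -12 at index 5
Change at index 5: -12 -> 34
Index 5 WAS the min and new value 34 > old min -12. Must rescan other elements to find the new min.
Needs rescan: yes

Answer: yes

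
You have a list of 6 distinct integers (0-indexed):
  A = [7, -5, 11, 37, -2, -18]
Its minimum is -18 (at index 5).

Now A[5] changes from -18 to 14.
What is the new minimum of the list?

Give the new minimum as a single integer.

Answer: -5

Derivation:
Old min = -18 (at index 5)
Change: A[5] -18 -> 14
Changed element WAS the min. Need to check: is 14 still <= all others?
  Min of remaining elements: -5
  New min = min(14, -5) = -5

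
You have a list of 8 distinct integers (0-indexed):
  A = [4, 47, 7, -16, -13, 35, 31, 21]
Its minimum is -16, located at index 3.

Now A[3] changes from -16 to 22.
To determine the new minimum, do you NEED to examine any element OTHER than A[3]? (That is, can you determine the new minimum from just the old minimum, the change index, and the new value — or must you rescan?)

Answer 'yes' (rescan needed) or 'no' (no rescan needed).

Old min = -16 at index 3
Change at index 3: -16 -> 22
Index 3 WAS the min and new value 22 > old min -16. Must rescan other elements to find the new min.
Needs rescan: yes

Answer: yes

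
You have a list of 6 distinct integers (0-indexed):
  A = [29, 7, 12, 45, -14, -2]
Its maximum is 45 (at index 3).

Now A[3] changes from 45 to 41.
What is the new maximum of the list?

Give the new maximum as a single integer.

Old max = 45 (at index 3)
Change: A[3] 45 -> 41
Changed element WAS the max -> may need rescan.
  Max of remaining elements: 29
  New max = max(41, 29) = 41

Answer: 41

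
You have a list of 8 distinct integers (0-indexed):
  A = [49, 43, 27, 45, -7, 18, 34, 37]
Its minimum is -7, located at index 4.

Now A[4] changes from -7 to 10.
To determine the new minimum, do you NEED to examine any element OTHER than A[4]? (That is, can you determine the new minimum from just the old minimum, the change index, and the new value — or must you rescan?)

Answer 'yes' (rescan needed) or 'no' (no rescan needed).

Old min = -7 at index 4
Change at index 4: -7 -> 10
Index 4 WAS the min and new value 10 > old min -7. Must rescan other elements to find the new min.
Needs rescan: yes

Answer: yes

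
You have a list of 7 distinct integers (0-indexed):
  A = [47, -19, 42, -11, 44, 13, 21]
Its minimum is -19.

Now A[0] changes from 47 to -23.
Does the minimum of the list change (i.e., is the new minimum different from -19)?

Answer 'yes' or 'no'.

Answer: yes

Derivation:
Old min = -19
Change: A[0] 47 -> -23
Changed element was NOT the min; min changes only if -23 < -19.
New min = -23; changed? yes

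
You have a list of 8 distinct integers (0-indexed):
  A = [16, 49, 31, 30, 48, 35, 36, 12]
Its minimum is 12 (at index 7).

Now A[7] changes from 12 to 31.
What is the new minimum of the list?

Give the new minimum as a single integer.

Answer: 16

Derivation:
Old min = 12 (at index 7)
Change: A[7] 12 -> 31
Changed element WAS the min. Need to check: is 31 still <= all others?
  Min of remaining elements: 16
  New min = min(31, 16) = 16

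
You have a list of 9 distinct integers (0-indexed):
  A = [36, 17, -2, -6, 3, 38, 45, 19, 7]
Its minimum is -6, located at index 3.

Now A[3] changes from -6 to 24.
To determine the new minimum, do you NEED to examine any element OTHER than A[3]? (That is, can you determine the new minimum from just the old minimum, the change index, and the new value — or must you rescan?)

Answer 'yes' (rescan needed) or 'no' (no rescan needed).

Old min = -6 at index 3
Change at index 3: -6 -> 24
Index 3 WAS the min and new value 24 > old min -6. Must rescan other elements to find the new min.
Needs rescan: yes

Answer: yes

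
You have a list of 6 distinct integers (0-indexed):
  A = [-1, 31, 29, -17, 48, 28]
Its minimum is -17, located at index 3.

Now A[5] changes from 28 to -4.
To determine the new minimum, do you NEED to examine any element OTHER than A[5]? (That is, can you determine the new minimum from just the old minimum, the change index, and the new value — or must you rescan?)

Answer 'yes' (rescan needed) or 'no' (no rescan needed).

Old min = -17 at index 3
Change at index 5: 28 -> -4
Index 5 was NOT the min. New min = min(-17, -4). No rescan of other elements needed.
Needs rescan: no

Answer: no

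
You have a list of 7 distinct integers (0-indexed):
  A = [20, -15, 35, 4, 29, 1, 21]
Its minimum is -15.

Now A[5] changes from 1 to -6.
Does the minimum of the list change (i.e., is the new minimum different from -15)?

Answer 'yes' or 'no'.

Old min = -15
Change: A[5] 1 -> -6
Changed element was NOT the min; min changes only if -6 < -15.
New min = -15; changed? no

Answer: no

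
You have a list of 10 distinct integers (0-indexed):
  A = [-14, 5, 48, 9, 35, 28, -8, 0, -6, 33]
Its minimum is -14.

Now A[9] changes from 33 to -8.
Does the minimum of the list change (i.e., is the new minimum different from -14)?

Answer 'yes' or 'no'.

Old min = -14
Change: A[9] 33 -> -8
Changed element was NOT the min; min changes only if -8 < -14.
New min = -14; changed? no

Answer: no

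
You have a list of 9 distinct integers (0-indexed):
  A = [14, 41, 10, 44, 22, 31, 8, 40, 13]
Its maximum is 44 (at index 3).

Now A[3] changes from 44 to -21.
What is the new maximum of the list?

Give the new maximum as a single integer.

Answer: 41

Derivation:
Old max = 44 (at index 3)
Change: A[3] 44 -> -21
Changed element WAS the max -> may need rescan.
  Max of remaining elements: 41
  New max = max(-21, 41) = 41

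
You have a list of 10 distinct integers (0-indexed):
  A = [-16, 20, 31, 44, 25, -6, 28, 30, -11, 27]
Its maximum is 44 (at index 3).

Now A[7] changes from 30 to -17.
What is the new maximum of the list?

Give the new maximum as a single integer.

Answer: 44

Derivation:
Old max = 44 (at index 3)
Change: A[7] 30 -> -17
Changed element was NOT the old max.
  New max = max(old_max, new_val) = max(44, -17) = 44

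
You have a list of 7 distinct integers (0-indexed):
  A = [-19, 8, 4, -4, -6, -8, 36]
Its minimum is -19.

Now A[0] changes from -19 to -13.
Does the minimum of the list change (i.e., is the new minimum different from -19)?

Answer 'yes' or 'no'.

Answer: yes

Derivation:
Old min = -19
Change: A[0] -19 -> -13
Changed element was the min; new min must be rechecked.
New min = -13; changed? yes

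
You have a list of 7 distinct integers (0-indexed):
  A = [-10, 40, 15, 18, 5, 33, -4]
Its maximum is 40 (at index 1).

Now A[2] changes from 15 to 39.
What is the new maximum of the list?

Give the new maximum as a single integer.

Answer: 40

Derivation:
Old max = 40 (at index 1)
Change: A[2] 15 -> 39
Changed element was NOT the old max.
  New max = max(old_max, new_val) = max(40, 39) = 40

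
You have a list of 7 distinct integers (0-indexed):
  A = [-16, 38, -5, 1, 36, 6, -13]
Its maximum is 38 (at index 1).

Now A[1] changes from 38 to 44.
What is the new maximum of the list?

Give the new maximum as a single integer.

Answer: 44

Derivation:
Old max = 38 (at index 1)
Change: A[1] 38 -> 44
Changed element WAS the max -> may need rescan.
  Max of remaining elements: 36
  New max = max(44, 36) = 44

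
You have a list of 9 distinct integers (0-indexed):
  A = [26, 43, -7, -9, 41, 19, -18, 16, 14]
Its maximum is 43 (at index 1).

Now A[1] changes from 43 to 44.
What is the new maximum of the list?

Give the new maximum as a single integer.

Answer: 44

Derivation:
Old max = 43 (at index 1)
Change: A[1] 43 -> 44
Changed element WAS the max -> may need rescan.
  Max of remaining elements: 41
  New max = max(44, 41) = 44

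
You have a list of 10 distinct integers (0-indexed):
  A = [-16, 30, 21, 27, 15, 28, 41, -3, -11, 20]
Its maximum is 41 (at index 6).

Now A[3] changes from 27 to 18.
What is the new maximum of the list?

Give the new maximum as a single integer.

Old max = 41 (at index 6)
Change: A[3] 27 -> 18
Changed element was NOT the old max.
  New max = max(old_max, new_val) = max(41, 18) = 41

Answer: 41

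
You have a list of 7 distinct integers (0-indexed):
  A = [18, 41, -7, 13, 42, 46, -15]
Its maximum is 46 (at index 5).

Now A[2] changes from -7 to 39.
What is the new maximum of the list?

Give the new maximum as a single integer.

Answer: 46

Derivation:
Old max = 46 (at index 5)
Change: A[2] -7 -> 39
Changed element was NOT the old max.
  New max = max(old_max, new_val) = max(46, 39) = 46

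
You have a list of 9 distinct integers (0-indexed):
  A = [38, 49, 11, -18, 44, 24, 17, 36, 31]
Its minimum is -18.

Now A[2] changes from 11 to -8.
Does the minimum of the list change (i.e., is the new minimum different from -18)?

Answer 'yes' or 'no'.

Answer: no

Derivation:
Old min = -18
Change: A[2] 11 -> -8
Changed element was NOT the min; min changes only if -8 < -18.
New min = -18; changed? no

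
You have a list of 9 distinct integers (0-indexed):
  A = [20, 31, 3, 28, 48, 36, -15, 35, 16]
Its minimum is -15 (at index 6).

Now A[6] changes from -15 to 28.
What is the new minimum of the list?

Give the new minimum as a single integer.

Answer: 3

Derivation:
Old min = -15 (at index 6)
Change: A[6] -15 -> 28
Changed element WAS the min. Need to check: is 28 still <= all others?
  Min of remaining elements: 3
  New min = min(28, 3) = 3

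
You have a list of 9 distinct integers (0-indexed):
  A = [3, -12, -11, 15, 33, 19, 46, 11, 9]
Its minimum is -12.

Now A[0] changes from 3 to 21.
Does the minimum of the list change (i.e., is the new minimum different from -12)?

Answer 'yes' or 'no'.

Old min = -12
Change: A[0] 3 -> 21
Changed element was NOT the min; min changes only if 21 < -12.
New min = -12; changed? no

Answer: no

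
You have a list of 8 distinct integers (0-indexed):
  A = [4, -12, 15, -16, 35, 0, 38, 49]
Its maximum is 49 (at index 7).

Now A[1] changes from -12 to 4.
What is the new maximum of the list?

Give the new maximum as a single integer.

Old max = 49 (at index 7)
Change: A[1] -12 -> 4
Changed element was NOT the old max.
  New max = max(old_max, new_val) = max(49, 4) = 49

Answer: 49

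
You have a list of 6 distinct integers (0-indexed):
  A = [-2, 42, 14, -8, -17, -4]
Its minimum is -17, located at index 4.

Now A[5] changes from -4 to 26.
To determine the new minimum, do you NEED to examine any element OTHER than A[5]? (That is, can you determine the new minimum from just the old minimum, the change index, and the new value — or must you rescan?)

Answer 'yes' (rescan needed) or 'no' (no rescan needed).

Answer: no

Derivation:
Old min = -17 at index 4
Change at index 5: -4 -> 26
Index 5 was NOT the min. New min = min(-17, 26). No rescan of other elements needed.
Needs rescan: no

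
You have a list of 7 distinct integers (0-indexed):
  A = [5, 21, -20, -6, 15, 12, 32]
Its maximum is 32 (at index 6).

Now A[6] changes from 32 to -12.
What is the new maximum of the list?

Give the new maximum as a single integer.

Old max = 32 (at index 6)
Change: A[6] 32 -> -12
Changed element WAS the max -> may need rescan.
  Max of remaining elements: 21
  New max = max(-12, 21) = 21

Answer: 21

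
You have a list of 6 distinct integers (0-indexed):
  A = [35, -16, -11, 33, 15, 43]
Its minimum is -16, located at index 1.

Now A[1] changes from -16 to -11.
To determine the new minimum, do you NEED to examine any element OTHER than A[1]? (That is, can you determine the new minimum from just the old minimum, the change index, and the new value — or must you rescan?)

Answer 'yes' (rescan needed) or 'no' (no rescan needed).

Old min = -16 at index 1
Change at index 1: -16 -> -11
Index 1 WAS the min and new value -11 > old min -16. Must rescan other elements to find the new min.
Needs rescan: yes

Answer: yes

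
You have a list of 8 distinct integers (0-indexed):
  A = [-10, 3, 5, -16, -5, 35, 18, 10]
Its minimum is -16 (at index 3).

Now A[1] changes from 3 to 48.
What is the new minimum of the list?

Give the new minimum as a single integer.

Answer: -16

Derivation:
Old min = -16 (at index 3)
Change: A[1] 3 -> 48
Changed element was NOT the old min.
  New min = min(old_min, new_val) = min(-16, 48) = -16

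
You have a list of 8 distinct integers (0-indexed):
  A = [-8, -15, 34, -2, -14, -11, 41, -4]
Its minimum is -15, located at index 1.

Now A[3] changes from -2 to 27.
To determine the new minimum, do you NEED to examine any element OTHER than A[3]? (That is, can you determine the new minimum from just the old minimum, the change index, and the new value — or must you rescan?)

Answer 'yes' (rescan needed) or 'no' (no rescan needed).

Old min = -15 at index 1
Change at index 3: -2 -> 27
Index 3 was NOT the min. New min = min(-15, 27). No rescan of other elements needed.
Needs rescan: no

Answer: no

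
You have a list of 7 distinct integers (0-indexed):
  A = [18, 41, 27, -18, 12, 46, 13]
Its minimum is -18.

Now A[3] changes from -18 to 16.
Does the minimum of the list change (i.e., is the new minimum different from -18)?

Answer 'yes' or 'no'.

Old min = -18
Change: A[3] -18 -> 16
Changed element was the min; new min must be rechecked.
New min = 12; changed? yes

Answer: yes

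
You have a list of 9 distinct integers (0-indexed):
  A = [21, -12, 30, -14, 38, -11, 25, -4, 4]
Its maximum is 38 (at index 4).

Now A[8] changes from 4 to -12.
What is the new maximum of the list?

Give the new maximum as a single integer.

Old max = 38 (at index 4)
Change: A[8] 4 -> -12
Changed element was NOT the old max.
  New max = max(old_max, new_val) = max(38, -12) = 38

Answer: 38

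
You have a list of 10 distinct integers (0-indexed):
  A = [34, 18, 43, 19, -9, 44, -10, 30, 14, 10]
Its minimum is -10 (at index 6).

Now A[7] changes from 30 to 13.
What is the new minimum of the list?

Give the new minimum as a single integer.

Answer: -10

Derivation:
Old min = -10 (at index 6)
Change: A[7] 30 -> 13
Changed element was NOT the old min.
  New min = min(old_min, new_val) = min(-10, 13) = -10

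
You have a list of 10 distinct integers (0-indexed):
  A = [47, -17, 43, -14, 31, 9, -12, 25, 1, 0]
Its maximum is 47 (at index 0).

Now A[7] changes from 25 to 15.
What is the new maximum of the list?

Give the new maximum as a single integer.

Answer: 47

Derivation:
Old max = 47 (at index 0)
Change: A[7] 25 -> 15
Changed element was NOT the old max.
  New max = max(old_max, new_val) = max(47, 15) = 47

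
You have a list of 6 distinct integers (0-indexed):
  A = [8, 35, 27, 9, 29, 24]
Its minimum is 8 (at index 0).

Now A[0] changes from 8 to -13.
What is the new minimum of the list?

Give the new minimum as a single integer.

Old min = 8 (at index 0)
Change: A[0] 8 -> -13
Changed element WAS the min. Need to check: is -13 still <= all others?
  Min of remaining elements: 9
  New min = min(-13, 9) = -13

Answer: -13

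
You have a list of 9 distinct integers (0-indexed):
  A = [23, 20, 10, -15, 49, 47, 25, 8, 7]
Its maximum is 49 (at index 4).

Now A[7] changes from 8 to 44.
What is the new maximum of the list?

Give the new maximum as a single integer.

Old max = 49 (at index 4)
Change: A[7] 8 -> 44
Changed element was NOT the old max.
  New max = max(old_max, new_val) = max(49, 44) = 49

Answer: 49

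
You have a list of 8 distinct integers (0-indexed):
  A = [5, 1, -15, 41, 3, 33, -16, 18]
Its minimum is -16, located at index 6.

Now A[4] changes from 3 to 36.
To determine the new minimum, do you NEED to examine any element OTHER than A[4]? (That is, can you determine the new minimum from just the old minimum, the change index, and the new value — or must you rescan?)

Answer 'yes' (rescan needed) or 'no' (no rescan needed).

Old min = -16 at index 6
Change at index 4: 3 -> 36
Index 4 was NOT the min. New min = min(-16, 36). No rescan of other elements needed.
Needs rescan: no

Answer: no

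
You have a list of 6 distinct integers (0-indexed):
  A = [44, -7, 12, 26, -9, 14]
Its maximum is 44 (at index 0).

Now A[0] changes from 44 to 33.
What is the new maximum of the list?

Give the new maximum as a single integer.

Answer: 33

Derivation:
Old max = 44 (at index 0)
Change: A[0] 44 -> 33
Changed element WAS the max -> may need rescan.
  Max of remaining elements: 26
  New max = max(33, 26) = 33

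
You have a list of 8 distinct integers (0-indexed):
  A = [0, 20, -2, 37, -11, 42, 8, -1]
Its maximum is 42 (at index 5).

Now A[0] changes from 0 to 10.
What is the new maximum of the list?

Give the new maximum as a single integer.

Old max = 42 (at index 5)
Change: A[0] 0 -> 10
Changed element was NOT the old max.
  New max = max(old_max, new_val) = max(42, 10) = 42

Answer: 42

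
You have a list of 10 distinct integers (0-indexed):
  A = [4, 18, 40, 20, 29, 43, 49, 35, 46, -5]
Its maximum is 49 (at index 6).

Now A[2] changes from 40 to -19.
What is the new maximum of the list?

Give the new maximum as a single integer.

Answer: 49

Derivation:
Old max = 49 (at index 6)
Change: A[2] 40 -> -19
Changed element was NOT the old max.
  New max = max(old_max, new_val) = max(49, -19) = 49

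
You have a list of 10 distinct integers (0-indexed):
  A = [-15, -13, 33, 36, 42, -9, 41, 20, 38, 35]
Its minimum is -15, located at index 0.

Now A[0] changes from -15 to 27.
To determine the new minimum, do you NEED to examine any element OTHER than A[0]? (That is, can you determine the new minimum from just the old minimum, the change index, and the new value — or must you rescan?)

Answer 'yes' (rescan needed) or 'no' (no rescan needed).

Answer: yes

Derivation:
Old min = -15 at index 0
Change at index 0: -15 -> 27
Index 0 WAS the min and new value 27 > old min -15. Must rescan other elements to find the new min.
Needs rescan: yes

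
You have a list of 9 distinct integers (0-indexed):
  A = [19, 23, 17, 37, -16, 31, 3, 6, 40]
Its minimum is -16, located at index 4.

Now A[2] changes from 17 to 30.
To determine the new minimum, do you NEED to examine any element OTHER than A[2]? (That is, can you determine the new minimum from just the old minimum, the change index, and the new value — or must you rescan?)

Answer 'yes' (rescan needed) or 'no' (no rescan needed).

Answer: no

Derivation:
Old min = -16 at index 4
Change at index 2: 17 -> 30
Index 2 was NOT the min. New min = min(-16, 30). No rescan of other elements needed.
Needs rescan: no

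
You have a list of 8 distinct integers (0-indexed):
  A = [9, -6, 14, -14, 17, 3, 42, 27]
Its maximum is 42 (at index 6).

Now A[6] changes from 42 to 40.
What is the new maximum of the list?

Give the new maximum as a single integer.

Answer: 40

Derivation:
Old max = 42 (at index 6)
Change: A[6] 42 -> 40
Changed element WAS the max -> may need rescan.
  Max of remaining elements: 27
  New max = max(40, 27) = 40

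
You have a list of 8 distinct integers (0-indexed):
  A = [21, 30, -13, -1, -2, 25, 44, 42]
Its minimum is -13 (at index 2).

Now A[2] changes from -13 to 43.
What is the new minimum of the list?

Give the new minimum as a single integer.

Answer: -2

Derivation:
Old min = -13 (at index 2)
Change: A[2] -13 -> 43
Changed element WAS the min. Need to check: is 43 still <= all others?
  Min of remaining elements: -2
  New min = min(43, -2) = -2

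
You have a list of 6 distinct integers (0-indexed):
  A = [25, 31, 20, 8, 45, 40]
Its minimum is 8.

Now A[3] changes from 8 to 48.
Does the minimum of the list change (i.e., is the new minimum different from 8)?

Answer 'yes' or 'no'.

Answer: yes

Derivation:
Old min = 8
Change: A[3] 8 -> 48
Changed element was the min; new min must be rechecked.
New min = 20; changed? yes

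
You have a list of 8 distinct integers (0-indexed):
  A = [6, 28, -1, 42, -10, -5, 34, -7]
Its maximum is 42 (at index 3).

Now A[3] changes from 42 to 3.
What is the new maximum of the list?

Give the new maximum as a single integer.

Answer: 34

Derivation:
Old max = 42 (at index 3)
Change: A[3] 42 -> 3
Changed element WAS the max -> may need rescan.
  Max of remaining elements: 34
  New max = max(3, 34) = 34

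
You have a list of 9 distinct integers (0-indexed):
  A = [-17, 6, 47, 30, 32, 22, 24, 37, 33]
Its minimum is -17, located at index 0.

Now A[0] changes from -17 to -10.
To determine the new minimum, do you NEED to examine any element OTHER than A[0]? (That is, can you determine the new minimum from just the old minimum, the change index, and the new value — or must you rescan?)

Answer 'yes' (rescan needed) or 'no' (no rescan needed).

Answer: yes

Derivation:
Old min = -17 at index 0
Change at index 0: -17 -> -10
Index 0 WAS the min and new value -10 > old min -17. Must rescan other elements to find the new min.
Needs rescan: yes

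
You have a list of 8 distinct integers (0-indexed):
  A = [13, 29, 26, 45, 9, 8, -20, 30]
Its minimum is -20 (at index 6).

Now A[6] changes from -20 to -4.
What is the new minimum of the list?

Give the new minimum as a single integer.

Answer: -4

Derivation:
Old min = -20 (at index 6)
Change: A[6] -20 -> -4
Changed element WAS the min. Need to check: is -4 still <= all others?
  Min of remaining elements: 8
  New min = min(-4, 8) = -4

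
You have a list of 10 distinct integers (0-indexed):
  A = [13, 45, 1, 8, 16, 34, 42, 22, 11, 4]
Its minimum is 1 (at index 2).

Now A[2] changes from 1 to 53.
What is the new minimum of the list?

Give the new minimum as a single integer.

Answer: 4

Derivation:
Old min = 1 (at index 2)
Change: A[2] 1 -> 53
Changed element WAS the min. Need to check: is 53 still <= all others?
  Min of remaining elements: 4
  New min = min(53, 4) = 4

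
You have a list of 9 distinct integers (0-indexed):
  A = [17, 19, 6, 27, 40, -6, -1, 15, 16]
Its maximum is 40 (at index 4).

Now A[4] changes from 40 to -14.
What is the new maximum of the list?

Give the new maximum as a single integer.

Old max = 40 (at index 4)
Change: A[4] 40 -> -14
Changed element WAS the max -> may need rescan.
  Max of remaining elements: 27
  New max = max(-14, 27) = 27

Answer: 27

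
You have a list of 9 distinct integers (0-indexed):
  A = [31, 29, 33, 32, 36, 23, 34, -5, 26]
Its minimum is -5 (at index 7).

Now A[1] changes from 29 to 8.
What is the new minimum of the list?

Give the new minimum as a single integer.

Old min = -5 (at index 7)
Change: A[1] 29 -> 8
Changed element was NOT the old min.
  New min = min(old_min, new_val) = min(-5, 8) = -5

Answer: -5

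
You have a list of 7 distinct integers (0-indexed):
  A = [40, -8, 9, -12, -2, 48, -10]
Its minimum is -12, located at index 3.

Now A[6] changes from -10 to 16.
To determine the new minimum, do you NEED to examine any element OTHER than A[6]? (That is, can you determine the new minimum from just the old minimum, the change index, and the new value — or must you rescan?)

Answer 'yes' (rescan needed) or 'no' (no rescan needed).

Old min = -12 at index 3
Change at index 6: -10 -> 16
Index 6 was NOT the min. New min = min(-12, 16). No rescan of other elements needed.
Needs rescan: no

Answer: no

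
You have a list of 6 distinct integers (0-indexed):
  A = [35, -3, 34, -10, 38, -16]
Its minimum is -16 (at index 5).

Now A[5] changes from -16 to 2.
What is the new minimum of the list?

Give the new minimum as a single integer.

Old min = -16 (at index 5)
Change: A[5] -16 -> 2
Changed element WAS the min. Need to check: is 2 still <= all others?
  Min of remaining elements: -10
  New min = min(2, -10) = -10

Answer: -10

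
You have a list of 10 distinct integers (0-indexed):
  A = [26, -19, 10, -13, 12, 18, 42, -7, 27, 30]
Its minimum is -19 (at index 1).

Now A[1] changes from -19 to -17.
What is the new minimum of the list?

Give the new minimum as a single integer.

Old min = -19 (at index 1)
Change: A[1] -19 -> -17
Changed element WAS the min. Need to check: is -17 still <= all others?
  Min of remaining elements: -13
  New min = min(-17, -13) = -17

Answer: -17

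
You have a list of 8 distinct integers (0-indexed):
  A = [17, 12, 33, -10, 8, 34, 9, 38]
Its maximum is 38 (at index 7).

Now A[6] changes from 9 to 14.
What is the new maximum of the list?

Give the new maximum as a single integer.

Old max = 38 (at index 7)
Change: A[6] 9 -> 14
Changed element was NOT the old max.
  New max = max(old_max, new_val) = max(38, 14) = 38

Answer: 38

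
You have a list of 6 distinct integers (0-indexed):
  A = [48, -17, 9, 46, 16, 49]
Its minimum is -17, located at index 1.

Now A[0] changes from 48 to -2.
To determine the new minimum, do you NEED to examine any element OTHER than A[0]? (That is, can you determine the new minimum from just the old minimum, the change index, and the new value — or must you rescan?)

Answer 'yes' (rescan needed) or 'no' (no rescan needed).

Answer: no

Derivation:
Old min = -17 at index 1
Change at index 0: 48 -> -2
Index 0 was NOT the min. New min = min(-17, -2). No rescan of other elements needed.
Needs rescan: no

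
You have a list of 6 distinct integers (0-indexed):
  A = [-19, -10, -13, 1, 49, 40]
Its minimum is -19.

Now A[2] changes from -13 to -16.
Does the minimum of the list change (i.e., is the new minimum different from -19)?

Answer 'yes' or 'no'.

Old min = -19
Change: A[2] -13 -> -16
Changed element was NOT the min; min changes only if -16 < -19.
New min = -19; changed? no

Answer: no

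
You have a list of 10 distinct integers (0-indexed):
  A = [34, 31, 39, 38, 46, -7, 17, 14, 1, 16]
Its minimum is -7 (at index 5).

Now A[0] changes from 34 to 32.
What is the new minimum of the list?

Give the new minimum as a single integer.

Answer: -7

Derivation:
Old min = -7 (at index 5)
Change: A[0] 34 -> 32
Changed element was NOT the old min.
  New min = min(old_min, new_val) = min(-7, 32) = -7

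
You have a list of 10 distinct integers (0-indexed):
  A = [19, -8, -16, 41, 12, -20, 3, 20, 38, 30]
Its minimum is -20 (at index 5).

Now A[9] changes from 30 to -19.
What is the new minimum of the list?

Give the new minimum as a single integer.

Old min = -20 (at index 5)
Change: A[9] 30 -> -19
Changed element was NOT the old min.
  New min = min(old_min, new_val) = min(-20, -19) = -20

Answer: -20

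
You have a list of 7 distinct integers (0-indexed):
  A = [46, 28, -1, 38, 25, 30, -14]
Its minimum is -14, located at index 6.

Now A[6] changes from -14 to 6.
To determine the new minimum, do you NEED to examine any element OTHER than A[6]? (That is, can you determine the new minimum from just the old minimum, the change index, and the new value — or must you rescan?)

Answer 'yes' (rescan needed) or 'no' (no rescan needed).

Old min = -14 at index 6
Change at index 6: -14 -> 6
Index 6 WAS the min and new value 6 > old min -14. Must rescan other elements to find the new min.
Needs rescan: yes

Answer: yes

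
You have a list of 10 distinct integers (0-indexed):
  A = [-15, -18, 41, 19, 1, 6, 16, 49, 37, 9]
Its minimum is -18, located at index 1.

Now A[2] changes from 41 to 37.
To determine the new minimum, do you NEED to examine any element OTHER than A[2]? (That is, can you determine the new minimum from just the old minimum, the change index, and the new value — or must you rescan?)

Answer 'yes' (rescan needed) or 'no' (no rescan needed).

Old min = -18 at index 1
Change at index 2: 41 -> 37
Index 2 was NOT the min. New min = min(-18, 37). No rescan of other elements needed.
Needs rescan: no

Answer: no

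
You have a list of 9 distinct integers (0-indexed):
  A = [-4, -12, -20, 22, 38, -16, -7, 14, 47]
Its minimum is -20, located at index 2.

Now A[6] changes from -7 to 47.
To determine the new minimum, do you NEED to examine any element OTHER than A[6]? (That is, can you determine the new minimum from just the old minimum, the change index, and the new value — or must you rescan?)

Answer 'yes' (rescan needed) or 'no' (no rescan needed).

Old min = -20 at index 2
Change at index 6: -7 -> 47
Index 6 was NOT the min. New min = min(-20, 47). No rescan of other elements needed.
Needs rescan: no

Answer: no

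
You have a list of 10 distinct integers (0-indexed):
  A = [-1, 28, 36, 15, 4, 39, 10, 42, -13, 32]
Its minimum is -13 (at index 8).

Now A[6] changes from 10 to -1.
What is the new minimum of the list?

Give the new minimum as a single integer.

Answer: -13

Derivation:
Old min = -13 (at index 8)
Change: A[6] 10 -> -1
Changed element was NOT the old min.
  New min = min(old_min, new_val) = min(-13, -1) = -13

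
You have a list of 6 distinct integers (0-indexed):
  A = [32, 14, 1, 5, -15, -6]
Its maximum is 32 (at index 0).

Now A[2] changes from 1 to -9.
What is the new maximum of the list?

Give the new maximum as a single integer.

Answer: 32

Derivation:
Old max = 32 (at index 0)
Change: A[2] 1 -> -9
Changed element was NOT the old max.
  New max = max(old_max, new_val) = max(32, -9) = 32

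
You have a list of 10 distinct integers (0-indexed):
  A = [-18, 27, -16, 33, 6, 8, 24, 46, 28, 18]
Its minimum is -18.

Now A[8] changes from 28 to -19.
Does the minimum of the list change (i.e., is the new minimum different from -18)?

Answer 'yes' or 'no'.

Old min = -18
Change: A[8] 28 -> -19
Changed element was NOT the min; min changes only if -19 < -18.
New min = -19; changed? yes

Answer: yes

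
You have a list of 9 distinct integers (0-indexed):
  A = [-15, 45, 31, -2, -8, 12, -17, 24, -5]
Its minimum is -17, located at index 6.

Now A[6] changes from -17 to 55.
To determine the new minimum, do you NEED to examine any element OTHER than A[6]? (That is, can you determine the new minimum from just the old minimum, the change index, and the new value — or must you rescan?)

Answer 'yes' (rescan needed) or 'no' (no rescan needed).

Old min = -17 at index 6
Change at index 6: -17 -> 55
Index 6 WAS the min and new value 55 > old min -17. Must rescan other elements to find the new min.
Needs rescan: yes

Answer: yes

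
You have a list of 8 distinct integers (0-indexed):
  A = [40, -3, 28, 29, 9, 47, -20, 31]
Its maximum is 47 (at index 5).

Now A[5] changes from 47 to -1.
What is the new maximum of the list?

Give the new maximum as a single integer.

Old max = 47 (at index 5)
Change: A[5] 47 -> -1
Changed element WAS the max -> may need rescan.
  Max of remaining elements: 40
  New max = max(-1, 40) = 40

Answer: 40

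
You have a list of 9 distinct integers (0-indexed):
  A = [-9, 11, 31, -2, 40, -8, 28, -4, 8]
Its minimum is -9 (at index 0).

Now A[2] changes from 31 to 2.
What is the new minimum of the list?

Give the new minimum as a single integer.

Answer: -9

Derivation:
Old min = -9 (at index 0)
Change: A[2] 31 -> 2
Changed element was NOT the old min.
  New min = min(old_min, new_val) = min(-9, 2) = -9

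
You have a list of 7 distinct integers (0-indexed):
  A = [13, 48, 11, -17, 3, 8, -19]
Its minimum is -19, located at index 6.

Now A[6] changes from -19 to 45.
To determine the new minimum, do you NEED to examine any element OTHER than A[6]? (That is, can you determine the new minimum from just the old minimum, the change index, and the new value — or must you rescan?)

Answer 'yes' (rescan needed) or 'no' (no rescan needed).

Answer: yes

Derivation:
Old min = -19 at index 6
Change at index 6: -19 -> 45
Index 6 WAS the min and new value 45 > old min -19. Must rescan other elements to find the new min.
Needs rescan: yes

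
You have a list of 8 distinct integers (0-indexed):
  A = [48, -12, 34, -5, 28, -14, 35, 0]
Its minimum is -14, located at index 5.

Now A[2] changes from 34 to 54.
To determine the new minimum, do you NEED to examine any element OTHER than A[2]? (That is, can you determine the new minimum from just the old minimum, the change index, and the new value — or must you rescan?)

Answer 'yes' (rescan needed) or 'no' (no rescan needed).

Answer: no

Derivation:
Old min = -14 at index 5
Change at index 2: 34 -> 54
Index 2 was NOT the min. New min = min(-14, 54). No rescan of other elements needed.
Needs rescan: no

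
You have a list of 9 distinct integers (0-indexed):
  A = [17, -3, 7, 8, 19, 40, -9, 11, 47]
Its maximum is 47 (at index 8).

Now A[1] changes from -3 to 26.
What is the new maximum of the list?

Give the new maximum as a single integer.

Answer: 47

Derivation:
Old max = 47 (at index 8)
Change: A[1] -3 -> 26
Changed element was NOT the old max.
  New max = max(old_max, new_val) = max(47, 26) = 47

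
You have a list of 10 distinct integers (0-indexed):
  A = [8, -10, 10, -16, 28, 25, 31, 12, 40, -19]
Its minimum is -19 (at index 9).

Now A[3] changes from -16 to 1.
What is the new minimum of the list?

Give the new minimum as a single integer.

Old min = -19 (at index 9)
Change: A[3] -16 -> 1
Changed element was NOT the old min.
  New min = min(old_min, new_val) = min(-19, 1) = -19

Answer: -19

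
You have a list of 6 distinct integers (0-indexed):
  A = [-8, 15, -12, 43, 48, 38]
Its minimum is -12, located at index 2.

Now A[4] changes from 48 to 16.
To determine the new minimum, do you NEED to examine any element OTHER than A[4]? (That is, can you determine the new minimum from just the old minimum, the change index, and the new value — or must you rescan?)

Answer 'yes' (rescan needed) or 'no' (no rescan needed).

Answer: no

Derivation:
Old min = -12 at index 2
Change at index 4: 48 -> 16
Index 4 was NOT the min. New min = min(-12, 16). No rescan of other elements needed.
Needs rescan: no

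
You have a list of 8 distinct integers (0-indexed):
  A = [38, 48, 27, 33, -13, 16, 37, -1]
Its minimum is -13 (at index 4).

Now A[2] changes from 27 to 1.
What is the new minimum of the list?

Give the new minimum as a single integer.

Answer: -13

Derivation:
Old min = -13 (at index 4)
Change: A[2] 27 -> 1
Changed element was NOT the old min.
  New min = min(old_min, new_val) = min(-13, 1) = -13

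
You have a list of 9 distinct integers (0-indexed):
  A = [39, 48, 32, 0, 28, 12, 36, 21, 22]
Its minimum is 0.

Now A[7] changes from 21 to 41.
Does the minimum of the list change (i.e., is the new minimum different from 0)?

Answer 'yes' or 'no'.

Old min = 0
Change: A[7] 21 -> 41
Changed element was NOT the min; min changes only if 41 < 0.
New min = 0; changed? no

Answer: no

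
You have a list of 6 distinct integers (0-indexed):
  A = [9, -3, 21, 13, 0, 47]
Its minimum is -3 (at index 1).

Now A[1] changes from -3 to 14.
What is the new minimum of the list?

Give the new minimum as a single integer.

Old min = -3 (at index 1)
Change: A[1] -3 -> 14
Changed element WAS the min. Need to check: is 14 still <= all others?
  Min of remaining elements: 0
  New min = min(14, 0) = 0

Answer: 0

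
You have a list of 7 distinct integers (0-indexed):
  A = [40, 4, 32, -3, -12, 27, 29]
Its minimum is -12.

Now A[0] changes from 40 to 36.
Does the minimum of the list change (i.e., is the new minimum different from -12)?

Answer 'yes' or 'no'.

Answer: no

Derivation:
Old min = -12
Change: A[0] 40 -> 36
Changed element was NOT the min; min changes only if 36 < -12.
New min = -12; changed? no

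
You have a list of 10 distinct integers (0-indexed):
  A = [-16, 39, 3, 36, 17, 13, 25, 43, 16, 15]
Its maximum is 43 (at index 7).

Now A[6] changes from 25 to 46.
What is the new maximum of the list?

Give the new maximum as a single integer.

Old max = 43 (at index 7)
Change: A[6] 25 -> 46
Changed element was NOT the old max.
  New max = max(old_max, new_val) = max(43, 46) = 46

Answer: 46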